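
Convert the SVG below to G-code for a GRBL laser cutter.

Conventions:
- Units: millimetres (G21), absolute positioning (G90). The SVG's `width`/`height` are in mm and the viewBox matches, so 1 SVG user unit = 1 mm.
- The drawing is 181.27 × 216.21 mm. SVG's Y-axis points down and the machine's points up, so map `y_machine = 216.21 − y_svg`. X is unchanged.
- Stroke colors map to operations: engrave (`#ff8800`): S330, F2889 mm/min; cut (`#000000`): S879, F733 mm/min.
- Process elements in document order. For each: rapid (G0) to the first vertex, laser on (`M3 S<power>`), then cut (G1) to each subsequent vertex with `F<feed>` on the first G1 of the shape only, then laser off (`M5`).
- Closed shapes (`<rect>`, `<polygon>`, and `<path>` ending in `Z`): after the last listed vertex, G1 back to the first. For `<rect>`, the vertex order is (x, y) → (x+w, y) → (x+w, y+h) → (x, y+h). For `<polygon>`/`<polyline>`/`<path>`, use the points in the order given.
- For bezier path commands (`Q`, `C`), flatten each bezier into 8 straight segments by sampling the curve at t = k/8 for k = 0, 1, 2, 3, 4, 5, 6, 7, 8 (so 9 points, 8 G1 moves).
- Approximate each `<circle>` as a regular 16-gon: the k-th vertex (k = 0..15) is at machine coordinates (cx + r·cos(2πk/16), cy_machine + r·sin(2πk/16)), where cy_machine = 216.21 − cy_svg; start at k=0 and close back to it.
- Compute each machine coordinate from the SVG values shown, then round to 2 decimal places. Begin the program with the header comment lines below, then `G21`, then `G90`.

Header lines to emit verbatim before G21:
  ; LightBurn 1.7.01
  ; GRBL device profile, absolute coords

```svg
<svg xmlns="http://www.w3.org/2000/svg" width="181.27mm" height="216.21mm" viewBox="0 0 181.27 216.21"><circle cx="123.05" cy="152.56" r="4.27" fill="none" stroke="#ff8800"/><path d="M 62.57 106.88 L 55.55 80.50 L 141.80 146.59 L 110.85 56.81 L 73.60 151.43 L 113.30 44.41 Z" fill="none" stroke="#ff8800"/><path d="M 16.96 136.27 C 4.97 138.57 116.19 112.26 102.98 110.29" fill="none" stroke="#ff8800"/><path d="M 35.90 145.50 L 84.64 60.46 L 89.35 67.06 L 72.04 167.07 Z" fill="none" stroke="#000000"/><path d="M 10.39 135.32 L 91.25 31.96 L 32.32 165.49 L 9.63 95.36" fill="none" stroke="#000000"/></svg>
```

viewBox `0 0 181.27 216.21` with mm width/height → 1 unit = 1 mm. Flip: y_m = 216.21 − y_svg.

**Shape 1** — `<circle>` circle, stroke `#ff8800` → engrave (S330, F2889). Machine vertices: (127.32,63.65) → (126.99,65.28) → (126.07,66.67) → (124.68,67.59) → (123.05,67.92) → (121.42,67.59) → (120.03,66.67) → (119.11,65.28) → (118.78,63.65) → (119.11,62.02) → (120.03,60.63) → (121.42,59.71) → (123.05,59.38) → (124.68,59.71) → (126.07,60.63) → (126.99,62.02) → (127.32,63.65). Closed: final G1 returns to the first vertex.

**Shape 2** — `<path>` closed polygon, stroke `#ff8800` → engrave (S330, F2889). Machine vertices: (62.57,109.33) → (55.55,135.71) → (141.80,69.62) → (110.85,159.40) → (73.60,64.78) → (113.30,171.80) → (62.57,109.33). Closed: final G1 returns to the first vertex.

**Shape 3** — `<path>` cubic bezier, stroke `#ff8800` → engrave (S330, F2889). Control points (SVG): P0=(16.96,136.27), P1=(4.97,138.57), P2=(116.19,112.26), P3=(102.98,110.29); sampled at t=k/8. Machine vertices: (16.96,79.94) → (17.76,80.32) → (27.20,82.75) → (42.39,86.63) → (60.43,91.33) → (78.41,96.23) → (93.43,100.71) → (102.58,104.14) → (102.98,105.92). Open path.

**Shape 4** — `<path>` closed polygon, stroke `#000000` → cut (S879, F733). Machine vertices: (35.90,70.71) → (84.64,155.75) → (89.35,149.15) → (72.04,49.14) → (35.90,70.71). Closed: final G1 returns to the first vertex.

**Shape 5** — `<path>` open polyline, stroke `#000000` → cut (S879, F733). Machine vertices: (10.39,80.89) → (91.25,184.25) → (32.32,50.72) → (9.63,120.85). Open path.

; LightBurn 1.7.01
; GRBL device profile, absolute coords
G21
G90
G0 X127.32 Y63.65
M3 S330
G1 X126.99 Y65.28 F2889
G1 X126.07 Y66.67
G1 X124.68 Y67.59
G1 X123.05 Y67.92
G1 X121.42 Y67.59
G1 X120.03 Y66.67
G1 X119.11 Y65.28
G1 X118.78 Y63.65
G1 X119.11 Y62.02
G1 X120.03 Y60.63
G1 X121.42 Y59.71
G1 X123.05 Y59.38
G1 X124.68 Y59.71
G1 X126.07 Y60.63
G1 X126.99 Y62.02
G1 X127.32 Y63.65
M5
G0 X62.57 Y109.33
M3 S330
G1 X55.55 Y135.71 F2889
G1 X141.80 Y69.62
G1 X110.85 Y159.40
G1 X73.60 Y64.78
G1 X113.30 Y171.80
G1 X62.57 Y109.33
M5
G0 X16.96 Y79.94
M3 S330
G1 X17.76 Y80.32 F2889
G1 X27.20 Y82.75
G1 X42.39 Y86.63
G1 X60.43 Y91.33
G1 X78.41 Y96.23
G1 X93.43 Y100.71
G1 X102.58 Y104.14
G1 X102.98 Y105.92
M5
G0 X35.90 Y70.71
M3 S879
G1 X84.64 Y155.75 F733
G1 X89.35 Y149.15
G1 X72.04 Y49.14
G1 X35.90 Y70.71
M5
G0 X10.39 Y80.89
M3 S879
G1 X91.25 Y184.25 F733
G1 X32.32 Y50.72
G1 X9.63 Y120.85
M5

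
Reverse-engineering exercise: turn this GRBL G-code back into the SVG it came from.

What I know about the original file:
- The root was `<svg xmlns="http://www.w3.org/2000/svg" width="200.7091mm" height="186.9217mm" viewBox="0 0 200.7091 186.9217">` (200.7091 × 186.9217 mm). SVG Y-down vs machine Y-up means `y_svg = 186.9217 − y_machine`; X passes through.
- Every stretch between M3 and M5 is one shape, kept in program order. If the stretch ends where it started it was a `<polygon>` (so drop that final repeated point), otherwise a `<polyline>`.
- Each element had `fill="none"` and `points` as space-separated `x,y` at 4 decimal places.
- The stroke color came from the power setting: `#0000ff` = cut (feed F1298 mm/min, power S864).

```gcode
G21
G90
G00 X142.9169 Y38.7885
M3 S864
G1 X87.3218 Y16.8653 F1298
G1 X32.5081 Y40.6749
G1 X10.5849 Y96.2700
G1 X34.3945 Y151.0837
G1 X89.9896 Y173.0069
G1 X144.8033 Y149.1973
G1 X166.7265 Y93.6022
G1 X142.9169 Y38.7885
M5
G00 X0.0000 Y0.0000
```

<svg xmlns="http://www.w3.org/2000/svg" width="200.7091mm" height="186.9217mm" viewBox="0 0 200.7091 186.9217">
  <polygon points="142.9169,148.1332 87.3218,170.0564 32.5081,146.2468 10.5849,90.6517 34.3945,35.8380 89.9896,13.9148 144.8033,37.7244 166.7265,93.3195" fill="none" stroke="#0000ff"/>
</svg>

y_svg = 186.9217 − y_m. Every run uses S864, so all elements get stroke `#0000ff` (cut).

[1] closed run; points: 142.9169,148.1332 87.3218,170.0564 32.5081,146.2468 10.5849,90.6517 34.3945,35.8380 89.9896,13.9148 144.8033,37.7244 166.7265,93.3195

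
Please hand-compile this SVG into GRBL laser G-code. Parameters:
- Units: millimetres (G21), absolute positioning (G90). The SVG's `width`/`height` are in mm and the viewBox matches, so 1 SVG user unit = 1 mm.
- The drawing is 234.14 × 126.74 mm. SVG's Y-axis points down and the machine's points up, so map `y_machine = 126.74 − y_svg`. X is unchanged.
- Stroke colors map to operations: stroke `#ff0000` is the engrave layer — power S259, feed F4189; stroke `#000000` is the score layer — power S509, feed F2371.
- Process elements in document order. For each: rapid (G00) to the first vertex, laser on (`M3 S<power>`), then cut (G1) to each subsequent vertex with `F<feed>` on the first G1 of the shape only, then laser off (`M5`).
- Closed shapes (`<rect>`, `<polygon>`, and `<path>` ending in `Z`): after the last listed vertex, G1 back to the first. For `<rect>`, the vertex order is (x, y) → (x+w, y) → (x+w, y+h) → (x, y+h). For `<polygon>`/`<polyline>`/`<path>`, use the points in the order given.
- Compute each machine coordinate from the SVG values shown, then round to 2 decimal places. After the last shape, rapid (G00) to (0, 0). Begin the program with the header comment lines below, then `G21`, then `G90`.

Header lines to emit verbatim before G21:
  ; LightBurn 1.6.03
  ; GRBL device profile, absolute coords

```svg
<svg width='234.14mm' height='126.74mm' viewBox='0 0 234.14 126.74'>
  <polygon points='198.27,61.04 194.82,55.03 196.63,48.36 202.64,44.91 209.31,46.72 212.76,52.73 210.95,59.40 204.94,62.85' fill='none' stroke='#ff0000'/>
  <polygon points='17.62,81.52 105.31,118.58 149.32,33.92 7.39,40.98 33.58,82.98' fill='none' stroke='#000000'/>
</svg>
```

; LightBurn 1.6.03
; GRBL device profile, absolute coords
G21
G90
G00 X198.27 Y65.70
M3 S259
G1 X194.82 Y71.71 F4189
G1 X196.63 Y78.38
G1 X202.64 Y81.83
G1 X209.31 Y80.02
G1 X212.76 Y74.01
G1 X210.95 Y67.34
G1 X204.94 Y63.89
G1 X198.27 Y65.70
M5
G00 X17.62 Y45.22
M3 S509
G1 X105.31 Y8.16 F2371
G1 X149.32 Y92.82
G1 X7.39 Y85.76
G1 X33.58 Y43.76
G1 X17.62 Y45.22
M5
G00 X0.00 Y0.00

viewBox `0 0 234.14 126.74` with mm width/height → 1 unit = 1 mm. Flip: y_m = 126.74 − y_svg.

**Shape 1** — `<polygon>` regular polygon, stroke `#ff0000` → engrave (S259, F4189). Machine vertices: (198.27,65.70) → (194.82,71.71) → (196.63,78.38) → (202.64,81.83) → (209.31,80.02) → (212.76,74.01) → (210.95,67.34) → (204.94,63.89) → (198.27,65.70). Closed: final G1 returns to the first vertex.

**Shape 2** — `<polygon>` closed polygon, stroke `#000000` → score (S509, F2371). Machine vertices: (17.62,45.22) → (105.31,8.16) → (149.32,92.82) → (7.39,85.76) → (33.58,43.76) → (17.62,45.22). Closed: final G1 returns to the first vertex.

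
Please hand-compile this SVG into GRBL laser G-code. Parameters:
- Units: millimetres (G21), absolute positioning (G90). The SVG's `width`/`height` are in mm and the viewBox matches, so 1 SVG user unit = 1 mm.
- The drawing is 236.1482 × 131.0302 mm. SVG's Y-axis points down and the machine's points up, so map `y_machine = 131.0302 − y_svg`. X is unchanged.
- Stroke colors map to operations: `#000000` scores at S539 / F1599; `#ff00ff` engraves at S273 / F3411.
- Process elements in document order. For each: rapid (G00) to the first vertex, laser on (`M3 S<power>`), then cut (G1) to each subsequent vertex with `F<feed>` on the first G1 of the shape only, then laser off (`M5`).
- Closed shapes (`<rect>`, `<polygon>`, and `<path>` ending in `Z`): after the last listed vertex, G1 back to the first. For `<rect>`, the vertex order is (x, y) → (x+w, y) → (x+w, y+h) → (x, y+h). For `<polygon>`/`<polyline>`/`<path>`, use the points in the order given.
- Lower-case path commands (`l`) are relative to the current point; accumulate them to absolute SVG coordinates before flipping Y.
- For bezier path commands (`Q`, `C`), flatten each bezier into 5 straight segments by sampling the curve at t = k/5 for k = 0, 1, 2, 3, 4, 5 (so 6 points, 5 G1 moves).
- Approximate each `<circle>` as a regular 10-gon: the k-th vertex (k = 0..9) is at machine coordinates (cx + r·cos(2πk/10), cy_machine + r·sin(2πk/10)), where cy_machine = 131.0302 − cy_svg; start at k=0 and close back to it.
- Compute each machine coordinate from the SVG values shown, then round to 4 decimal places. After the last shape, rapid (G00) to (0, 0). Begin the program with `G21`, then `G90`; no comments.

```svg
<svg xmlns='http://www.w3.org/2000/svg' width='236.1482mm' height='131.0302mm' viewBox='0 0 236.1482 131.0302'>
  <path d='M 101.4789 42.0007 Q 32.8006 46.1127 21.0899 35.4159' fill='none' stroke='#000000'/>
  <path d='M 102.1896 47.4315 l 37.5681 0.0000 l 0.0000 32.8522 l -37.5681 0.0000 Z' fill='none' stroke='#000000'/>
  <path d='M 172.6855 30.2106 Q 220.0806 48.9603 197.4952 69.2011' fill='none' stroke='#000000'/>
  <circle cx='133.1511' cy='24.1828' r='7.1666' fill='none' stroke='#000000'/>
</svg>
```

G21
G90
G00 X101.4789 Y89.0295
M3 S539
G1 X76.2863 Y87.9771 F1599
G1 X55.6511 Y88.1093
G1 X39.5733 Y89.4263
G1 X28.0529 Y91.9279
G1 X21.0899 Y95.6143
M5
G00 X102.1896 Y83.5987
M3 S539
G1 X139.7577 Y83.5987 F1599
G1 X139.7577 Y50.7465
G1 X102.1896 Y50.7465
G1 X102.1896 Y83.5987
M5
G00 X172.6855 Y100.8196
M3 S539
G1 X188.8443 Y93.2601 F1599
G1 X199.4047 Y85.5813
G1 X204.3666 Y77.7832
G1 X203.7301 Y69.8658
G1 X197.4952 Y61.8291
M5
G00 X140.3177 Y106.8474
M3 S539
G1 X138.9490 Y111.0598 F1599
G1 X135.3657 Y113.6632
G1 X130.9365 Y113.6632
G1 X127.3532 Y111.0598
G1 X125.9845 Y106.8474
G1 X127.3532 Y102.6350
G1 X130.9365 Y100.0316
G1 X135.3657 Y100.0316
G1 X138.9490 Y102.6350
G1 X140.3177 Y106.8474
M5
G00 X0.0000 Y0.0000

Since the viewBox matches the mm dimensions, user units are millimetres directly. The only transform is the Y-flip y_m = 131.0302 − y_svg.

Shape 1 is a quadratic bezier drawn with `<path>`. Its stroke #000000 means score at S539, F1599. After flipping Y the toolpath is (101.4789,89.0295) → (76.2863,87.9771) → (55.6511,88.1093) → (39.5733,89.4263) → (28.0529,91.9279) → (21.0899,95.6143).

Shape 2 is a rectangle drawn with `<path>`. Its stroke #000000 means score at S539, F1599. After flipping Y the toolpath is (102.1896,83.5987) → (139.7577,83.5987) → (139.7577,50.7465) → (102.1896,50.7465) → (102.1896,83.5987), returning to the start.

Shape 3 is a quadratic bezier drawn with `<path>`. Its stroke #000000 means score at S539, F1599. After flipping Y the toolpath is (172.6855,100.8196) → (188.8443,93.2601) → (199.4047,85.5813) → (204.3666,77.7832) → (203.7301,69.8658) → (197.4952,61.8291).

Shape 4 is a circle drawn with `<circle>`. Its stroke #000000 means score at S539, F1599. After flipping Y the toolpath is (140.3177,106.8474) → (138.9490,111.0598) → (135.3657,113.6632) → (130.9365,113.6632) → (127.3532,111.0598) → (125.9845,106.8474) → (127.3532,102.6350) → (130.9365,100.0316) → (135.3657,100.0316) → (138.9490,102.6350) → (140.3177,106.8474), returning to the start.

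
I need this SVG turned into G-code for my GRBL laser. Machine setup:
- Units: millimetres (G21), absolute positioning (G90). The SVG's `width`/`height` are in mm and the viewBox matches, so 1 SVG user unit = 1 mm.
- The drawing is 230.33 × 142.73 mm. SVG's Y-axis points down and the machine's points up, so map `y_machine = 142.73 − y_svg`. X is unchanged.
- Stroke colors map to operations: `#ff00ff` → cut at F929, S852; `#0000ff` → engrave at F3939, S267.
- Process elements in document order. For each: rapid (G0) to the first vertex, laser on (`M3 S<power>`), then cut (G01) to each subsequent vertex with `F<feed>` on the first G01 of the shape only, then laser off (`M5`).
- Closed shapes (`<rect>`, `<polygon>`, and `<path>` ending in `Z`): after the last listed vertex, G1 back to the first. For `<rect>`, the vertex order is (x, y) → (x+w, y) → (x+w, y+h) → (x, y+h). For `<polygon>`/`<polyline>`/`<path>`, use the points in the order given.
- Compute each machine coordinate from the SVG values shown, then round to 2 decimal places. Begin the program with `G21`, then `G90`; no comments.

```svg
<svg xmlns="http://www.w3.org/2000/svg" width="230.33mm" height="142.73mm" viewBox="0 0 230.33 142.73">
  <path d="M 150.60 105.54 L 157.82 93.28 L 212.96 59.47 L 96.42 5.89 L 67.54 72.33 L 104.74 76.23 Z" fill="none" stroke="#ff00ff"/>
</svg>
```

1 u = 1 mm; y_m = 142.73 − y.

[1] `<path>` closed polygon, #ff00ff→cut S852 F929: (150.60,37.19) → (157.82,49.45) → (212.96,83.26) → (96.42,136.84) → (67.54,70.40) → (104.74,66.50) → (150.60,37.19) (closed)

G21
G90
G0 X150.60 Y37.19
M3 S852
G01 X157.82 Y49.45 F929
G01 X212.96 Y83.26
G01 X96.42 Y136.84
G01 X67.54 Y70.40
G01 X104.74 Y66.50
G01 X150.60 Y37.19
M5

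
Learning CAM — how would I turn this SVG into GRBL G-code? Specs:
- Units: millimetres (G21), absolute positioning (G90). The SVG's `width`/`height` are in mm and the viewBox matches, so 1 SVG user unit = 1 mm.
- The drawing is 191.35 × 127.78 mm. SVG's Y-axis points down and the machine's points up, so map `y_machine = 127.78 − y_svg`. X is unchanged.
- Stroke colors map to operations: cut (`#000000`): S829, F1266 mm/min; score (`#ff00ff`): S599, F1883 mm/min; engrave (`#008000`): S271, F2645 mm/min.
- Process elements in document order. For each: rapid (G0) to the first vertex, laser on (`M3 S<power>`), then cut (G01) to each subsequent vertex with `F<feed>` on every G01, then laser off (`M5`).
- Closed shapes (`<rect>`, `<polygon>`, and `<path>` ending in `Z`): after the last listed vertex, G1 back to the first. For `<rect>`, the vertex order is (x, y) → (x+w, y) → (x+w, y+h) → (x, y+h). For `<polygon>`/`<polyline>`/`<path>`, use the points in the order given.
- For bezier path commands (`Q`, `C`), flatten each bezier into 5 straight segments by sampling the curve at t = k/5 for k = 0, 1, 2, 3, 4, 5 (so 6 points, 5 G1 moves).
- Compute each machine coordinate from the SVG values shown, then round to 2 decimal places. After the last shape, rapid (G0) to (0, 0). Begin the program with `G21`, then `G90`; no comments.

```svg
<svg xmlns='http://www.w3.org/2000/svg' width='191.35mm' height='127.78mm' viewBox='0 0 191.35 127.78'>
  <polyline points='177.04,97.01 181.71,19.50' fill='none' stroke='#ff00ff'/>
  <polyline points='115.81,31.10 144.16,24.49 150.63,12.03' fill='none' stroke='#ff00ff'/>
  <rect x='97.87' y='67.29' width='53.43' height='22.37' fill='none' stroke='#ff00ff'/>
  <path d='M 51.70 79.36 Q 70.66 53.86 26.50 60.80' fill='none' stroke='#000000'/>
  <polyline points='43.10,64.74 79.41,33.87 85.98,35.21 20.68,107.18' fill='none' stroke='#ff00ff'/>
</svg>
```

viewBox `0 0 191.35 127.78` with mm width/height → 1 unit = 1 mm. Flip: y_m = 127.78 − y_svg.

**Shape 1** — `<polyline>` line segment, stroke `#ff00ff` → score (S599, F1883). Machine vertices: (177.04,30.77) → (181.71,108.28). Open path.

**Shape 2** — `<polyline>` open polyline, stroke `#ff00ff` → score (S599, F1883). Machine vertices: (115.81,96.68) → (144.16,103.29) → (150.63,115.75). Open path.

**Shape 3** — `<rect>` rectangle, stroke `#ff00ff` → score (S599, F1883). Machine vertices: (97.87,60.49) → (151.30,60.49) → (151.30,38.12) → (97.87,38.12) → (97.87,60.49). Closed: final G1 returns to the first vertex.

**Shape 4** — `<path>` quadratic bezier, stroke `#000000` → cut (S829, F1266). Control points (SVG): P0=(51.70,79.36), P1=(70.66,53.86), P2=(26.50,60.80); sampled at t=k/5. Machine vertices: (51.70,48.42) → (56.76,57.32) → (56.77,63.63) → (51.73,67.34) → (41.64,68.46) → (26.50,66.98). Open path.

**Shape 5** — `<polyline>` open polyline, stroke `#ff00ff` → score (S599, F1883). Machine vertices: (43.10,63.04) → (79.41,93.91) → (85.98,92.57) → (20.68,20.60). Open path.

G21
G90
G0 X177.04 Y30.77
M3 S599
G01 X181.71 Y108.28 F1883
M5
G0 X115.81 Y96.68
M3 S599
G01 X144.16 Y103.29 F1883
G01 X150.63 Y115.75 F1883
M5
G0 X97.87 Y60.49
M3 S599
G01 X151.30 Y60.49 F1883
G01 X151.30 Y38.12 F1883
G01 X97.87 Y38.12 F1883
G01 X97.87 Y60.49 F1883
M5
G0 X51.70 Y48.42
M3 S829
G01 X56.76 Y57.32 F1266
G01 X56.77 Y63.63 F1266
G01 X51.73 Y67.34 F1266
G01 X41.64 Y68.46 F1266
G01 X26.50 Y66.98 F1266
M5
G0 X43.10 Y63.04
M3 S599
G01 X79.41 Y93.91 F1883
G01 X85.98 Y92.57 F1883
G01 X20.68 Y20.60 F1883
M5
G0 X0.00 Y0.00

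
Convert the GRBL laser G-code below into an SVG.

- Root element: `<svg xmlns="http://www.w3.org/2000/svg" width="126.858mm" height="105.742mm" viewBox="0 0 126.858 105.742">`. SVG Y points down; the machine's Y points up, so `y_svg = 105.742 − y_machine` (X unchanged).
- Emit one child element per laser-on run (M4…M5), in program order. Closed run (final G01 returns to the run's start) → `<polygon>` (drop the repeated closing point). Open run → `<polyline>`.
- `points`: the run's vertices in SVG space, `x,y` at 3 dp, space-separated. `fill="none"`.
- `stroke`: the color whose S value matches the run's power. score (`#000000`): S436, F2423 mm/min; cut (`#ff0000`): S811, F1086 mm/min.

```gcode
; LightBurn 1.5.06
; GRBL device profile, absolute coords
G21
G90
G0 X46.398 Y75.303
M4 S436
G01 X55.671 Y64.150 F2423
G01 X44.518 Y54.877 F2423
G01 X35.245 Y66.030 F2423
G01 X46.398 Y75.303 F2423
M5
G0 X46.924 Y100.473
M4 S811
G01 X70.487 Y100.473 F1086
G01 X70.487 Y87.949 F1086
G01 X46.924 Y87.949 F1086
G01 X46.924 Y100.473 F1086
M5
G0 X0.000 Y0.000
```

<svg xmlns="http://www.w3.org/2000/svg" width="126.858mm" height="105.742mm" viewBox="0 0 126.858 105.742">
  <polygon points="46.398,30.439 55.671,41.592 44.518,50.865 35.245,39.712" fill="none" stroke="#000000"/>
  <polygon points="46.924,5.269 70.487,5.269 70.487,17.793 46.924,17.793" fill="none" stroke="#ff0000"/>
</svg>

Machine Y-up, SVG Y-down with viewBox height 105.742, so y_svg = 105.742 − y_machine; X carries over.

Run 1: the run's S436 means `#000000` (score). The run returns to its start, so emit a `<polygon>` with points (Y-flipped): 46.398,30.439 55.671,41.592 44.518,50.865 35.245,39.712.

Run 2: the run's S811 means `#ff0000` (cut). The run returns to its start, so emit a `<polygon>` with points (Y-flipped): 46.924,5.269 70.487,5.269 70.487,17.793 46.924,17.793.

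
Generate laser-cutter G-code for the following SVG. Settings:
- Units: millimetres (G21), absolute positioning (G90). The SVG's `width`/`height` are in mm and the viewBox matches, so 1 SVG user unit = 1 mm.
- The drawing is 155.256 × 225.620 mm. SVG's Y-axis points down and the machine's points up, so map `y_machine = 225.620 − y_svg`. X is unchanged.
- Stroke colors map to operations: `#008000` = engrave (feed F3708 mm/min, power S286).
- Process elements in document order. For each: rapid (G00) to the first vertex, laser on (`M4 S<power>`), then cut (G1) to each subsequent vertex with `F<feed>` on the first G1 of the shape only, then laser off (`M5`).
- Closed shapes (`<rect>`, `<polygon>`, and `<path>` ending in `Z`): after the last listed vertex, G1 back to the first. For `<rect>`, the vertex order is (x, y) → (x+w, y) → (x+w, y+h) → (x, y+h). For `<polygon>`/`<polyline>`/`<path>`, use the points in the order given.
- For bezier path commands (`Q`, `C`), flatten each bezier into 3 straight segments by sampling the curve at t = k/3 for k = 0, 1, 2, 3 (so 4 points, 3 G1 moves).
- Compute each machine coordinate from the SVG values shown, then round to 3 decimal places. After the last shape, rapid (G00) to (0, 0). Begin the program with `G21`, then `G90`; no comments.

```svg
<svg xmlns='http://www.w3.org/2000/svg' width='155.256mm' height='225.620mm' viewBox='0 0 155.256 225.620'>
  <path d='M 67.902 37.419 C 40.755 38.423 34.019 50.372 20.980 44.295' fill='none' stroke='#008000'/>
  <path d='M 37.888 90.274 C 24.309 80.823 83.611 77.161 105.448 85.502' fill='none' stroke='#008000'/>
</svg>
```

viewBox `0 0 155.256 225.620` with mm width/height → 1 unit = 1 mm. Flip: y_m = 225.620 − y_svg.

**Shape 1** — `<path>` cubic bezier, stroke `#008000` → engrave (S286, F3708). Control points (SVG): P0=(67.902,37.419), P1=(40.755,38.423), P2=(34.019,50.372), P3=(20.980,44.295); sampled at t=k/3. Machine vertices: (67.902,188.201) → (46.569,184.622) → (32.907,180.184) → (20.980,181.325). Open path.

**Shape 2** — `<path>` cubic bezier, stroke `#008000` → engrave (S286, F3708). Control points (SVG): P0=(37.888,90.274), P1=(24.309,80.823), P2=(83.611,77.161), P3=(105.448,85.502); sampled at t=k/3. Machine vertices: (37.888,135.346) → (44.516,142.637) → (75.210,144.688) → (105.448,140.118). Open path.

G21
G90
G00 X67.902 Y188.201
M4 S286
G1 X46.569 Y184.622 F3708
G1 X32.907 Y180.184
G1 X20.980 Y181.325
M5
G00 X37.888 Y135.346
M4 S286
G1 X44.516 Y142.637 F3708
G1 X75.210 Y144.688
G1 X105.448 Y140.118
M5
G00 X0.000 Y0.000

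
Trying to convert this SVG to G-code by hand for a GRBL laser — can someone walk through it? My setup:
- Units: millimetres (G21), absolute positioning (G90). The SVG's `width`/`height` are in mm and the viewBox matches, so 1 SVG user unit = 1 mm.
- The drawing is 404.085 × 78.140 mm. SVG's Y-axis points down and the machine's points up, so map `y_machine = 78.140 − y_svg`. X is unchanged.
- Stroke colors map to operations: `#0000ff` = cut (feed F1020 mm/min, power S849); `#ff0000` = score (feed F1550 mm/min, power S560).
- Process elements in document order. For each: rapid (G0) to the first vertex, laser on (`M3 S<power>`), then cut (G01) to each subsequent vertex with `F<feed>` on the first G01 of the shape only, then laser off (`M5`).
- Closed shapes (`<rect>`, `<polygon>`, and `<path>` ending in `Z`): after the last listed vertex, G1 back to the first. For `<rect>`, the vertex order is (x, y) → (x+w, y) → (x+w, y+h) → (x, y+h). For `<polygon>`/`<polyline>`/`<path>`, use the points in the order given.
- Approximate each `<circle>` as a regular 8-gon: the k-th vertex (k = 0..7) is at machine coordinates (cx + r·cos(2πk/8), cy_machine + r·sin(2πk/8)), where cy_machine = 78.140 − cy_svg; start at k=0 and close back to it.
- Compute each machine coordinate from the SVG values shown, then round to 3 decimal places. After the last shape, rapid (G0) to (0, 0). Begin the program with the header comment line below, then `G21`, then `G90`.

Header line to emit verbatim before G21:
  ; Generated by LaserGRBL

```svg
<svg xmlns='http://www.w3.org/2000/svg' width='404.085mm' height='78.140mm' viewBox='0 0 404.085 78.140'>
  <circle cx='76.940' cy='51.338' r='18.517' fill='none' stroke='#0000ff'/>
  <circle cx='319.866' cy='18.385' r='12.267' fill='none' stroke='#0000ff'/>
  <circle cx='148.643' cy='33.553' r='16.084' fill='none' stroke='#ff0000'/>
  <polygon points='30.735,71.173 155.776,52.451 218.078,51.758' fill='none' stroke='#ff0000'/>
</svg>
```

; Generated by LaserGRBL
G21
G90
G0 X95.457 Y26.802
M3 S849
G01 X90.033 Y39.895 F1020
G01 X76.940 Y45.319
G01 X63.847 Y39.895
G01 X58.423 Y26.802
G01 X63.847 Y13.709
G01 X76.940 Y8.285
G01 X90.033 Y13.709
G01 X95.457 Y26.802
M5
G0 X332.133 Y59.755
M3 S849
G01 X328.540 Y68.429 F1020
G01 X319.866 Y72.022
G01 X311.192 Y68.429
G01 X307.599 Y59.755
G01 X311.192 Y51.081
G01 X319.866 Y47.488
G01 X328.540 Y51.081
G01 X332.133 Y59.755
M5
G0 X164.727 Y44.587
M3 S560
G01 X160.016 Y55.960 F1550
G01 X148.643 Y60.671
G01 X137.270 Y55.960
G01 X132.559 Y44.587
G01 X137.270 Y33.214
G01 X148.643 Y28.503
G01 X160.016 Y33.214
G01 X164.727 Y44.587
M5
G0 X30.735 Y6.967
M3 S560
G01 X155.776 Y25.689 F1550
G01 X218.078 Y26.382
G01 X30.735 Y6.967
M5
G0 X0.000 Y0.000

viewBox `0 0 404.085 78.140` with mm width/height → 1 unit = 1 mm. Flip: y_m = 78.140 − y_svg.

**Shape 1** — `<circle>` circle, stroke `#0000ff` → cut (S849, F1020). Machine vertices: (95.457,26.802) → (90.033,39.895) → (76.940,45.319) → (63.847,39.895) → (58.423,26.802) → (63.847,13.709) → (76.940,8.285) → (90.033,13.709) → (95.457,26.802). Closed: final G1 returns to the first vertex.

**Shape 2** — `<circle>` circle, stroke `#0000ff` → cut (S849, F1020). Machine vertices: (332.133,59.755) → (328.540,68.429) → (319.866,72.022) → (311.192,68.429) → (307.599,59.755) → (311.192,51.081) → (319.866,47.488) → (328.540,51.081) → (332.133,59.755). Closed: final G1 returns to the first vertex.

**Shape 3** — `<circle>` circle, stroke `#ff0000` → score (S560, F1550). Machine vertices: (164.727,44.587) → (160.016,55.960) → (148.643,60.671) → (137.270,55.960) → (132.559,44.587) → (137.270,33.214) → (148.643,28.503) → (160.016,33.214) → (164.727,44.587). Closed: final G1 returns to the first vertex.

**Shape 4** — `<polygon>` closed polygon, stroke `#ff0000` → score (S560, F1550). Machine vertices: (30.735,6.967) → (155.776,25.689) → (218.078,26.382) → (30.735,6.967). Closed: final G1 returns to the first vertex.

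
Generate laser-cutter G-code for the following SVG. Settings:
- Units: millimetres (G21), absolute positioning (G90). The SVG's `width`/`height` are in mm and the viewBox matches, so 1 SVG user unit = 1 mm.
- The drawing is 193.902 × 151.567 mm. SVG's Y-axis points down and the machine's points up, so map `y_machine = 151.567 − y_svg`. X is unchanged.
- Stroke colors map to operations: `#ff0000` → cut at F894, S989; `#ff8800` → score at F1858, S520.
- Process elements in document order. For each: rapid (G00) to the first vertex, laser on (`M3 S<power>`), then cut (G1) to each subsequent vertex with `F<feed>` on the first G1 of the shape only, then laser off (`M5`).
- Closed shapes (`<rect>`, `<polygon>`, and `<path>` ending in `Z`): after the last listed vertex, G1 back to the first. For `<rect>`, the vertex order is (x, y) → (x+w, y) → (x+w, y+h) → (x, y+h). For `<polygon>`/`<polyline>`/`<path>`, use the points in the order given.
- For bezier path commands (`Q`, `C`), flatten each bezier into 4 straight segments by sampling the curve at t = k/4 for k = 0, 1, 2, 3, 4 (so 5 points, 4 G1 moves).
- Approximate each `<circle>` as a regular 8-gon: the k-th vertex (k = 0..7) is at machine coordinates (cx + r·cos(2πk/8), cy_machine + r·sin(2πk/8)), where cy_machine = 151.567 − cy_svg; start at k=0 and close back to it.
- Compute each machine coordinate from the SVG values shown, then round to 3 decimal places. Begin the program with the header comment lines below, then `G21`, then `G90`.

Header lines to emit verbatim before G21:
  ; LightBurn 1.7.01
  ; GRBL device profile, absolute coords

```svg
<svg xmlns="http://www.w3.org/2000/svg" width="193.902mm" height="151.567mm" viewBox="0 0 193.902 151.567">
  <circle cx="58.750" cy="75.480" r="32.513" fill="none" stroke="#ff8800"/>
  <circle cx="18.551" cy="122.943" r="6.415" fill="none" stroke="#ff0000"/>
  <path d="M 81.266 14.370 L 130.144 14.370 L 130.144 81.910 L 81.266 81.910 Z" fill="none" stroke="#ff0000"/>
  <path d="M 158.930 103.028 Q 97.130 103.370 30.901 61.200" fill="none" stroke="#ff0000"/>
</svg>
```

; LightBurn 1.7.01
; GRBL device profile, absolute coords
G21
G90
G00 X91.263 Y76.087
M3 S520
G1 X81.740 Y99.077 F1858
G1 X58.750 Y108.600
G1 X35.760 Y99.077
G1 X26.237 Y76.087
G1 X35.760 Y53.097
G1 X58.750 Y43.574
G1 X81.740 Y53.097
G1 X91.263 Y76.087
M5
G00 X24.966 Y28.624
M3 S989
G1 X23.087 Y33.160 F894
G1 X18.551 Y35.039
G1 X14.015 Y33.160
G1 X12.136 Y28.624
G1 X14.015 Y24.088
G1 X18.551 Y22.209
G1 X23.087 Y24.088
G1 X24.966 Y28.624
M5
G00 X81.266 Y137.197
M3 S989
G1 X130.144 Y137.197 F894
G1 X130.144 Y69.657
G1 X81.266 Y69.657
G1 X81.266 Y137.197
M5
G00 X158.930 Y48.539
M3 S989
G1 X127.753 Y51.025 F894
G1 X96.023 Y58.825
G1 X63.739 Y71.939
G1 X30.901 Y90.367
M5

1 u = 1 mm; y_m = 151.567 − y.

[1] `<circle>` circle, #ff8800→score S520 F1858: (91.263,76.087) → (81.740,99.077) → (58.750,108.600) → (35.760,99.077) → (26.237,76.087) → (35.760,53.097) → (58.750,43.574) → (81.740,53.097) → (91.263,76.087) (closed)

[2] `<circle>` circle, #ff0000→cut S989 F894: (24.966,28.624) → (23.087,33.160) → (18.551,35.039) → (14.015,33.160) → (12.136,28.624) → (14.015,24.088) → (18.551,22.209) → (23.087,24.088) → (24.966,28.624) (closed)

[3] `<path>` rectangle, #ff0000→cut S989 F894: (81.266,137.197) → (130.144,137.197) → (130.144,69.657) → (81.266,69.657) → (81.266,137.197) (closed)

[4] `<path>` quadratic bezier, #ff0000→cut S989 F894: (158.930,48.539) → (127.753,51.025) → (96.023,58.825) → (63.739,71.939) → (30.901,90.367)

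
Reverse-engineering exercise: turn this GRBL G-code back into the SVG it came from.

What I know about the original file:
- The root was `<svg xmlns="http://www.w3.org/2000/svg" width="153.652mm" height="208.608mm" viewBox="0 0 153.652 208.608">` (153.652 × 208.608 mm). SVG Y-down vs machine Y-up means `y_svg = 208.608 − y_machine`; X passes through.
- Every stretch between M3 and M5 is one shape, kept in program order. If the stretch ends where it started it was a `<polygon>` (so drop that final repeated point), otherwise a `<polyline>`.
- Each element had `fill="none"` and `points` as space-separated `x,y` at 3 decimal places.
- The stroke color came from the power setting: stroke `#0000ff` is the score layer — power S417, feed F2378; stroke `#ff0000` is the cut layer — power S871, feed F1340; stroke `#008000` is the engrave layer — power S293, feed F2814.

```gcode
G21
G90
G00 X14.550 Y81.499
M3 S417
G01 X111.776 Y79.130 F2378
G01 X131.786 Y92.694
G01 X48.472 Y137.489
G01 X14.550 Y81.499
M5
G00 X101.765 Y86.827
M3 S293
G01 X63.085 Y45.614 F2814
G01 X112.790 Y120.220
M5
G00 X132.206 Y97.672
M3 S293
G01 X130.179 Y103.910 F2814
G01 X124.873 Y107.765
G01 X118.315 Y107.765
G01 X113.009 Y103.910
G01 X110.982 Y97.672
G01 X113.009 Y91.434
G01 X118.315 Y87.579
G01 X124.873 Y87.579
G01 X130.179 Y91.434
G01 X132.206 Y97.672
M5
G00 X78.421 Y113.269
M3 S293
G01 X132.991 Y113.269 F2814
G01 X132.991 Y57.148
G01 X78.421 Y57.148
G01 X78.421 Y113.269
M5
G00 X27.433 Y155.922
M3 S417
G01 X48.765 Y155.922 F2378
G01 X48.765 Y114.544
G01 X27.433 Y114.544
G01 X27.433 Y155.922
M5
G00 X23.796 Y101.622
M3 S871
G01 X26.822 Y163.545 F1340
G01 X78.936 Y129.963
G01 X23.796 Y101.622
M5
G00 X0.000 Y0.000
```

<svg xmlns="http://www.w3.org/2000/svg" width="153.652mm" height="208.608mm" viewBox="0 0 153.652 208.608">
  <polygon points="14.550,127.109 111.776,129.478 131.786,115.914 48.472,71.119" fill="none" stroke="#0000ff"/>
  <polyline points="101.765,121.781 63.085,162.994 112.790,88.388" fill="none" stroke="#008000"/>
  <polygon points="132.206,110.936 130.179,104.698 124.873,100.843 118.315,100.843 113.009,104.698 110.982,110.936 113.009,117.174 118.315,121.029 124.873,121.029 130.179,117.174" fill="none" stroke="#008000"/>
  <polygon points="78.421,95.339 132.991,95.339 132.991,151.460 78.421,151.460" fill="none" stroke="#008000"/>
  <polygon points="27.433,52.686 48.765,52.686 48.765,94.064 27.433,94.064" fill="none" stroke="#0000ff"/>
  <polygon points="23.796,106.986 26.822,45.063 78.936,78.645" fill="none" stroke="#ff0000"/>
</svg>

Machine Y-up, SVG Y-down with viewBox height 208.608, so y_svg = 208.608 − y_machine; X carries over.

Run 1: the run's S417 means `#0000ff` (score). The run returns to its start, so emit a `<polygon>` with points (Y-flipped): 14.550,127.109 111.776,129.478 131.786,115.914 48.472,71.119.

Run 2: the run's S293 means `#008000` (engrave). The run is open, so emit a `<polyline>` with points (Y-flipped): 101.765,121.781 63.085,162.994 112.790,88.388.

Run 3: the run's S293 means `#008000` (engrave). The run returns to its start, so emit a `<polygon>` with points (Y-flipped): 132.206,110.936 130.179,104.698 124.873,100.843 118.315,100.843 113.009,104.698 110.982,110.936 113.009,117.174 118.315,121.029 124.873,121.029 130.179,117.174.

Run 4: S293 ⇒ engrave layer `#008000`. The run returns to its start, so emit a `<polygon>` with points (Y-flipped): 78.421,95.339 132.991,95.339 132.991,151.460 78.421,151.460.

Run 5: S417 ⇒ score layer `#0000ff`. The run returns to its start, so emit a `<polygon>` with points (Y-flipped): 27.433,52.686 48.765,52.686 48.765,94.064 27.433,94.064.

Run 6: the run's S871 means `#ff0000` (cut). The run returns to its start, so emit a `<polygon>` with points (Y-flipped): 23.796,106.986 26.822,45.063 78.936,78.645.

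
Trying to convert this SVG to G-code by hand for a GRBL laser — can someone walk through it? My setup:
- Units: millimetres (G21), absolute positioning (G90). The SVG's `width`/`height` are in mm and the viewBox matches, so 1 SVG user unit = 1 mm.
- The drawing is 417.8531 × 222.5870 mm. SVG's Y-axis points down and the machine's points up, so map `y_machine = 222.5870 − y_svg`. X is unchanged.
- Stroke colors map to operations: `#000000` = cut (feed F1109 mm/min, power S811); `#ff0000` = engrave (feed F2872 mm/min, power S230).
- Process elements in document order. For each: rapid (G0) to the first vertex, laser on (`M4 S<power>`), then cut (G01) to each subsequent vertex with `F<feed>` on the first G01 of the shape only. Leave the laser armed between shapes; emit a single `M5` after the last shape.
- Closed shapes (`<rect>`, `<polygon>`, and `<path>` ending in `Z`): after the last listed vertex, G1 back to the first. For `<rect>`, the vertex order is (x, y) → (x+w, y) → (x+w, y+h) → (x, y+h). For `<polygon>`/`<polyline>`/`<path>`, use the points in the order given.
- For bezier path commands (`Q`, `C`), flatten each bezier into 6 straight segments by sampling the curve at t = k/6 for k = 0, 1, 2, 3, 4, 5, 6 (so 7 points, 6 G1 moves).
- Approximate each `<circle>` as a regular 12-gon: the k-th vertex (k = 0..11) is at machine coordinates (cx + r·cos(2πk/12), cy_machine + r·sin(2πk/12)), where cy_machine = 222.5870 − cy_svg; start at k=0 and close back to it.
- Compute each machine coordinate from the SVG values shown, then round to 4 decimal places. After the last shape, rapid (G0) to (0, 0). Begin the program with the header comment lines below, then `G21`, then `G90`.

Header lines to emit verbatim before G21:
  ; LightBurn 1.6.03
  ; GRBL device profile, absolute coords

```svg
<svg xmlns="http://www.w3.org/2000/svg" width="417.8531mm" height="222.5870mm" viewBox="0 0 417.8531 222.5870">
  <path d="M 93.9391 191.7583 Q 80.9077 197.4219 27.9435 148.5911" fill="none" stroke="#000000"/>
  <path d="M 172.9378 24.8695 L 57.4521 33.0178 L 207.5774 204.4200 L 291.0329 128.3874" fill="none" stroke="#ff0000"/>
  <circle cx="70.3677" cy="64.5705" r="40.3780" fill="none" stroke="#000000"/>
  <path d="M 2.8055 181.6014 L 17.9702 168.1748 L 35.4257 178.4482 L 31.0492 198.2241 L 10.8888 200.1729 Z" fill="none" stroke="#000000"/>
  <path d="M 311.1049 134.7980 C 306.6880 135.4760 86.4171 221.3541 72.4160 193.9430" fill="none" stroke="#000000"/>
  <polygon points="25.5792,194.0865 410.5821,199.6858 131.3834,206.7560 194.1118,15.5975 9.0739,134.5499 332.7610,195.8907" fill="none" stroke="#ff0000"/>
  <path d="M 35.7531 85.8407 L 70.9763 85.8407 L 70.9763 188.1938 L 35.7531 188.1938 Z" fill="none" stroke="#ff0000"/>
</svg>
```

viewBox `0 0 417.8531 222.5870` with mm width/height → 1 unit = 1 mm. Flip: y_m = 222.5870 − y_svg.

**Shape 1** — `<path>` quadratic bezier, stroke `#000000` → cut (S811, F1109). Control points (SVG): P0=(93.9391,191.7583), P1=(80.9077,197.4219), P2=(27.9435,148.5911); sampled at t=k/6. Machine vertices: (93.9391,30.8287) → (88.4861,30.4546) → (80.8145,33.1079) → (70.9245,38.7887) → (58.8160,47.4970) → (44.4890,59.2327) → (27.9435,73.9959). Open path.

**Shape 2** — `<path>` open polyline, stroke `#ff0000` → engrave (S230, F2872). Machine vertices: (172.9378,197.7175) → (57.4521,189.5692) → (207.5774,18.1670) → (291.0329,94.1996). Open path.

**Shape 3** — `<circle>` circle, stroke `#000000` → cut (S811, F1109). Machine vertices: (110.7457,158.0165) → (105.3361,178.2055) → (90.5567,192.9849) → (70.3677,198.3945) → (50.1787,192.9849) → (35.3993,178.2055) → (29.9897,158.0165) → (35.3993,137.8275) → (50.1787,123.0481) → (70.3677,117.6385) → (90.5567,123.0481) → (105.3361,137.8275) → (110.7457,158.0165). Closed: final G1 returns to the first vertex.

**Shape 4** — `<path>` regular polygon, stroke `#000000` → cut (S811, F1109). Machine vertices: (2.8055,40.9856) → (17.9702,54.4122) → (35.4257,44.1388) → (31.0492,24.3629) → (10.8888,22.4141) → (2.8055,40.9856). Closed: final G1 returns to the first vertex.

**Shape 5** — `<path>` cubic bezier, stroke `#000000` → cut (S811, F1109). Control points (SVG): P0=(311.1049,134.7980), P1=(306.6880,135.4760), P2=(86.4171,221.3541), P3=(72.4160,193.9430); sampled at t=k/6. Machine vertices: (311.1049,87.7890) → (292.8629,81.2689) → (250.3709,66.0624) → (195.3545,47.6831) → (139.5395,31.6445) → (94.6514,23.4603) → (72.4160,28.6440). Open path.

**Shape 6** — `<polygon>` closed polygon, stroke `#ff0000` → engrave (S230, F2872). Machine vertices: (25.5792,28.5005) → (410.5821,22.9012) → (131.3834,15.8310) → (194.1118,206.9895) → (9.0739,88.0371) → (332.7610,26.6963) → (25.5792,28.5005). Closed: final G1 returns to the first vertex.

**Shape 7** — `<path>` rectangle, stroke `#ff0000` → engrave (S230, F2872). Machine vertices: (35.7531,136.7463) → (70.9763,136.7463) → (70.9763,34.3932) → (35.7531,34.3932) → (35.7531,136.7463). Closed: final G1 returns to the first vertex.

; LightBurn 1.6.03
; GRBL device profile, absolute coords
G21
G90
G0 X93.9391 Y30.8287
M4 S811
G01 X88.4861 Y30.4546 F1109
G01 X80.8145 Y33.1079
G01 X70.9245 Y38.7887
G01 X58.8160 Y47.4970
G01 X44.4890 Y59.2327
G01 X27.9435 Y73.9959
G0 X172.9378 Y197.7175
M4 S230
G01 X57.4521 Y189.5692 F2872
G01 X207.5774 Y18.1670
G01 X291.0329 Y94.1996
G0 X110.7457 Y158.0165
M4 S811
G01 X105.3361 Y178.2055 F1109
G01 X90.5567 Y192.9849
G01 X70.3677 Y198.3945
G01 X50.1787 Y192.9849
G01 X35.3993 Y178.2055
G01 X29.9897 Y158.0165
G01 X35.3993 Y137.8275
G01 X50.1787 Y123.0481
G01 X70.3677 Y117.6385
G01 X90.5567 Y123.0481
G01 X105.3361 Y137.8275
G01 X110.7457 Y158.0165
G0 X2.8055 Y40.9856
M4 S811
G01 X17.9702 Y54.4122 F1109
G01 X35.4257 Y44.1388
G01 X31.0492 Y24.3629
G01 X10.8888 Y22.4141
G01 X2.8055 Y40.9856
G0 X311.1049 Y87.7890
M4 S811
G01 X292.8629 Y81.2689 F1109
G01 X250.3709 Y66.0624
G01 X195.3545 Y47.6831
G01 X139.5395 Y31.6445
G01 X94.6514 Y23.4603
G01 X72.4160 Y28.6440
G0 X25.5792 Y28.5005
M4 S230
G01 X410.5821 Y22.9012 F2872
G01 X131.3834 Y15.8310
G01 X194.1118 Y206.9895
G01 X9.0739 Y88.0371
G01 X332.7610 Y26.6963
G01 X25.5792 Y28.5005
G0 X35.7531 Y136.7463
M4 S230
G01 X70.9763 Y136.7463 F2872
G01 X70.9763 Y34.3932
G01 X35.7531 Y34.3932
G01 X35.7531 Y136.7463
M5
G0 X0.0000 Y0.0000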